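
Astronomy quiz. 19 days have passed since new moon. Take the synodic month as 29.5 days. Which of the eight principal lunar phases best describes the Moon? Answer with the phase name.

waning gibbous

At 19/29.5 of the cycle, θ ≈ 232° — the waning gibbous range.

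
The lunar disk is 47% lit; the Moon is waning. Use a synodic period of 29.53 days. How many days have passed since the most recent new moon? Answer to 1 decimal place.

cos θ = 1 − 2f = 0.060, giving a principal value of 86.6°.
A waning Moon lies in 180°–360°, so θ = 360° − 86.6° = 273.4°.
That fraction of the synodic month is 273.4/360 × 29.53 d ≈ 22.43 d.

22.4 days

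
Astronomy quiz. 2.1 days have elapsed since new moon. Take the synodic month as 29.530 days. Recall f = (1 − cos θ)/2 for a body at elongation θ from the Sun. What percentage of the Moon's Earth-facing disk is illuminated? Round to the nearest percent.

Phase angle: θ = 360°·(2.1 d)/(29.530 d) = 25.6°.
Illuminated fraction = (1 − cos 25.6°)/2 = (1 − 0.902)/2 ≈ 0.049, so 5%.

5%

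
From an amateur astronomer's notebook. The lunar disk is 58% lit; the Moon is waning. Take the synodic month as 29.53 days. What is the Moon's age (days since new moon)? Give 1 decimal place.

From f = (1 − cos θ)/2: cos θ = 1 − 2×0.58 = -0.160; arccos → 99.2°.
Waning ⇒ past full, so θ = 360° − 99.2° = 260.8°.
Age = 29.53 × 260.8°/360° ≈ 21.39 days.

21.4 days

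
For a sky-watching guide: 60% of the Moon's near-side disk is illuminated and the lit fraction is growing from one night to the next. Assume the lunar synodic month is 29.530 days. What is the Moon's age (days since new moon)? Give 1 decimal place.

8.3 days

cos θ = 1 − 2f = -0.200, giving a principal value of 101.5°.
Before full moon the principal value applies: θ = 101.5°.
At 360°/29.530 d per day, 101.5° corresponds to 8.33 days.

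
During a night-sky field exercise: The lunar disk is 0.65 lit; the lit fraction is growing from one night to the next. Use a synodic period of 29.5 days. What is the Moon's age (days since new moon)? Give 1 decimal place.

From f = (1 − cos θ)/2: cos θ = 1 − 2×0.65 = -0.300; arccos → 107.5°.
Before full moon the principal value applies: θ = 107.5°.
That fraction of the synodic month is 107.5/360 × 29.5 d ≈ 8.81 d.

8.8 days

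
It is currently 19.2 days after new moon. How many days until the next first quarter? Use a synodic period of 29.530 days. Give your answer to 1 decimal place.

17.7 days

First quarter occurs at elongation 90°, i.e. at age 29.530 × 90/360 = 7.383 d.
This lunation's first quarter (7.383 d) has passed, so add one period: 36.913 − 19.2 = 17.713 days.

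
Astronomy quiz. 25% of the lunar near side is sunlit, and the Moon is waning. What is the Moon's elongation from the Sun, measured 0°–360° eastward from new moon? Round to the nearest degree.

300°

cos θ = 1 − 2f = 0.500, giving a principal value of 60.0°.
Since the Moon is past full (waning), take the reflex angle: θ = 360° − 60.0° = 300.0°.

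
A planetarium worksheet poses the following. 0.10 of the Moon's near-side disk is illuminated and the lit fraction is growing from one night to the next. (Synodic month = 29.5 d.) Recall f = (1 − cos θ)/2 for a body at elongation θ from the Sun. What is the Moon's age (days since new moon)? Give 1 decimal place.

3.0 days

Invert f = (1 − cos θ)/2 to get cos θ = 1 − 2(0.10) = 0.800, hence θ₀ = arccos 0.800 = 36.9°.
Before full moon the principal value applies: θ = 36.9°.
That fraction of the synodic month is 36.9/360 × 29.5 d ≈ 3.02 d.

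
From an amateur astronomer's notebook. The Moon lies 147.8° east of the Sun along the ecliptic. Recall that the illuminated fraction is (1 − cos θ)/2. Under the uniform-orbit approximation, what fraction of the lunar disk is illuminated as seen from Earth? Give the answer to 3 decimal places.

0.923

cos 147.8° = (-0.846), so f = (1 − (-0.846))/2 = 0.923.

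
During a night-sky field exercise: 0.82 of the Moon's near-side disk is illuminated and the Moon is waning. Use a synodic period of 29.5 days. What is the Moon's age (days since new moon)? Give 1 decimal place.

cos θ = 1 − 2f = -0.640, giving a principal value of 129.8°.
Waning ⇒ past full, so θ = 360° − 129.8° = 230.2°.
At 360°/29.5 d per day, 230.2° corresponds to 18.86 days.

18.9 days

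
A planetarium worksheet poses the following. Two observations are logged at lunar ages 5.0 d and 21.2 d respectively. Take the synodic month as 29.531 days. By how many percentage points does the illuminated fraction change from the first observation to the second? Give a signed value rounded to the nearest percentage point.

First observation: θ = 360°·5.0/29.531 = 61.0°, so f = 0.257.
Second observation: θ = 258.4°, f = 0.600.
Δf = 0.600 − 0.257 = +0.343, i.e. +34 pp.

+34 percentage points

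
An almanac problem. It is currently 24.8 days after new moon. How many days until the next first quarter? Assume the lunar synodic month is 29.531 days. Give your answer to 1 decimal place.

12.1 days

First quarter is 0.25 of the way through the cycle: age 0.25 × 29.531 = 7.383 d.
This lunation's first quarter (7.383 d) has passed, so add one period: 36.914 − 24.8 = 12.114 days.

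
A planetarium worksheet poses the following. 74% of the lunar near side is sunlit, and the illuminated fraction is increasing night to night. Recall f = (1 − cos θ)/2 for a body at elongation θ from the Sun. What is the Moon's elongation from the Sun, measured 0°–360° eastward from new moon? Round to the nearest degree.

Invert f = (1 − cos θ)/2 to get cos θ = 1 − 2(0.74) = -0.480, hence θ₀ = arccos -0.480 = 118.7°.
Before full moon the principal value applies: θ = 118.7°.

119°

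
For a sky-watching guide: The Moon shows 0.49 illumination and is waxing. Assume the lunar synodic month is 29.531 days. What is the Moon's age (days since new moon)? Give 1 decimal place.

7.3 days

cos θ = 1 − 2f = 0.020, giving a principal value of 88.9°.
Waxing ⇒ before full, so θ = 88.9°.
At 360°/29.531 d per day, 88.9° corresponds to 7.29 days.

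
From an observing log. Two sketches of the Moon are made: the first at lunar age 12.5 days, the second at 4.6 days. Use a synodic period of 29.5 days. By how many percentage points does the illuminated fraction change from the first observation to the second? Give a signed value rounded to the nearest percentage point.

First observation: θ = 360°·12.5/29.5 = 152.5°, so f = 0.944.
Second observation: θ = 56.1°, f = 0.221.
Δf = 0.221 − 0.944 = -0.722, i.e. -72 pp.

-72 pp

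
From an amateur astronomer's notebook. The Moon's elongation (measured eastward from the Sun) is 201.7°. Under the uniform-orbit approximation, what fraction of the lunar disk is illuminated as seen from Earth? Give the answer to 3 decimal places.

Half-versine of 201.7°: (1 − (-0.929))/2 = 0.965.

0.965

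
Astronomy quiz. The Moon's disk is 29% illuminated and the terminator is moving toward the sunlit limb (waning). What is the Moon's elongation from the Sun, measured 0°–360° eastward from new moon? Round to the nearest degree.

cos θ = 1 − 2f = 0.420, giving a principal value of 65.2°.
Since the Moon is past full (waning), take the reflex angle: θ = 360° − 65.2° = 294.8°.

295°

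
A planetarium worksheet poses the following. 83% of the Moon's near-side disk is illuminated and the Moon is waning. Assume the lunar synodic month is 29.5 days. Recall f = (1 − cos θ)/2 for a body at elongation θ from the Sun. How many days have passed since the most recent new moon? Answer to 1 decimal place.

From f = (1 − cos θ)/2: cos θ = 1 − 2×0.83 = -0.660; arccos → 131.3°.
Since the Moon is past full (waning), take the reflex angle: θ = 360° − 131.3° = 228.7°.
At 360°/29.5 d per day, 228.7° corresponds to 18.74 days.

18.7 days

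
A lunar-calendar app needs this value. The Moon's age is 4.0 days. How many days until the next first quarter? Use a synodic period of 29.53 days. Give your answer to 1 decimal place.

3.4 days

First quarter occurs at elongation 90°, i.e. at age 29.53 × 90/360 = 7.383 d.
So 3.383 days remain (7.383 − 4.0).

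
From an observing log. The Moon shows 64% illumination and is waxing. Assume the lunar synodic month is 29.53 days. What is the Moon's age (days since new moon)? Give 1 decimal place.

From f = (1 − cos θ)/2: cos θ = 1 − 2×0.64 = -0.280; arccos → 106.3°.
Before full moon the principal value applies: θ = 106.3°.
That fraction of the synodic month is 106.3/360 × 29.53 d ≈ 8.72 d.

8.7 days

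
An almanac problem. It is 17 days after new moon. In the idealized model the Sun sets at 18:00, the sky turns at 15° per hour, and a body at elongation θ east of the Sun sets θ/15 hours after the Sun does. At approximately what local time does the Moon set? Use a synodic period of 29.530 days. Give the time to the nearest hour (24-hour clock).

Phase angle: θ = 360°·(17 d)/(29.530 d) = 207.2°.
At 15° of sky rotation per hour, 207.2° corresponds to a 13.82 h lag.
18:00 + 13.82 h ≈ 07:49 → 08:00 to the nearest hour.

08:00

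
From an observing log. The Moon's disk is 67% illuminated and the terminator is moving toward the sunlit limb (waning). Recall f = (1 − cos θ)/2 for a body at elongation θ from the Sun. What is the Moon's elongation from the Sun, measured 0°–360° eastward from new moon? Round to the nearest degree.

Invert f = (1 − cos θ)/2 to get cos θ = 1 − 2(0.67) = -0.340, hence θ₀ = arccos -0.340 = 109.9°.
Waning ⇒ past full, so θ = 360° − 109.9° = 250.1°.

250°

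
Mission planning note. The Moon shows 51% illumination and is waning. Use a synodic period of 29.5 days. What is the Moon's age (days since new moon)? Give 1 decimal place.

22.0 days

Invert f = (1 − cos θ)/2 to get cos θ = 1 − 2(0.51) = -0.020, hence θ₀ = arccos -0.020 = 91.1°.
A waning Moon lies in 180°–360°, so θ = 360° − 91.1° = 268.9°.
That fraction of the synodic month is 268.9/360 × 29.5 d ≈ 22.03 d.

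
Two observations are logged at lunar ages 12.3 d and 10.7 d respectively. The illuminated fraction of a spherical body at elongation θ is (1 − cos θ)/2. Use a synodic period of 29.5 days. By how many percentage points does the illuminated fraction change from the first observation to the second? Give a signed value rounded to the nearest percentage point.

-11 pp

θ₁ = 360° × 12.3/29.5 = 150.1°, f₁ = (1 − cos θ₁)/2 = 0.933.
θ₂ = 360° × 10.7/29.5 = 130.6°, f₂ = (1 − cos θ₂)/2 = 0.825.
Change = f₂ − f₁ = -0.108 → -11 percentage points.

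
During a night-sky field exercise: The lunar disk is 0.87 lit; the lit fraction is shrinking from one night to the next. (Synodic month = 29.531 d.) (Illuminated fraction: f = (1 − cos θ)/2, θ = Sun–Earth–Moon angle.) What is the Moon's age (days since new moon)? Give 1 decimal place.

18.2 days

From f = (1 − cos θ)/2: cos θ = 1 − 2×0.87 = -0.740; arccos → 137.7°.
Waning ⇒ past full, so θ = 360° − 137.7° = 222.3°.
Age = 29.531 × 222.3°/360° ≈ 18.23 days.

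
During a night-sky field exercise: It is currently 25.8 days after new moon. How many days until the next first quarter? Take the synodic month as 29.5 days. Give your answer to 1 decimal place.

11.1 days

First quarter is 0.25 of the way through the cycle: age 0.25 × 29.5 = 7.375 d.
This lunation's first quarter (7.375 d) has passed, so add one period: 36.875 − 25.8 = 11.075 days.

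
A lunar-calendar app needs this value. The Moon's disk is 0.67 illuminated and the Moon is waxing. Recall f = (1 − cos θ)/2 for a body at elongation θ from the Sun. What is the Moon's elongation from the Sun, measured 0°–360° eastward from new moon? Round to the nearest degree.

Invert f = (1 − cos θ)/2 to get cos θ = 1 − 2(0.67) = -0.340, hence θ₀ = arccos -0.340 = 109.9°.
The Moon is waxing (0°–180°), so θ = 109.9° directly.

110°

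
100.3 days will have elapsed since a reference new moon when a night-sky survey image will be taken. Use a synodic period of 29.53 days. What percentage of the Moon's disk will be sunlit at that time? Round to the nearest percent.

100.3/29.53 = 3.397 lunations, so 3 complete cycles and 11.71 d into the next.
The Moon has covered 11.71/29.53 of its cycle, so θ ≈ 360° × 11.71/29.53 = 142.8°.
With cos θ = (-0.796), the lit fraction is (1 − (-0.796))/2 ≈ 0.898, so 90%.

90%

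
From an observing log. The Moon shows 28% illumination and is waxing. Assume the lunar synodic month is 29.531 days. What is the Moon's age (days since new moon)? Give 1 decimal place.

5.2 days

cos θ = 1 − 2f = 0.440, giving a principal value of 63.9°.
Waxing ⇒ before full, so θ = 63.9°.
At 360°/29.531 d per day, 63.9° corresponds to 5.24 days.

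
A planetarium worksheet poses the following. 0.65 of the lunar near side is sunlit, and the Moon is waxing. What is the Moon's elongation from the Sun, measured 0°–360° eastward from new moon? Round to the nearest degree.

cos θ = 1 − 2f = -0.300, giving a principal value of 107.5°.
Waxing ⇒ before full, so θ = 107.5°.

107°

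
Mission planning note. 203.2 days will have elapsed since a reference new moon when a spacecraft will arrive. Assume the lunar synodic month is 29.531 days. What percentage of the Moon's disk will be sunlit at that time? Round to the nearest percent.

13%

Reduce mod P: 203.2 − 6×29.531 = 26.01 d into the current lunation.
Phase angle: θ = 360°·(26.01 d)/(29.531 d) = 317.1°.
Illuminated fraction = (1 − cos 317.1°)/2 = (1 − 0.733)/2 ≈ 0.134, so 13%.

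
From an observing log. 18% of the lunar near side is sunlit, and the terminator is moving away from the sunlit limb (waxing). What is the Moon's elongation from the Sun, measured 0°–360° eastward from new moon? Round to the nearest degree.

From f = (1 − cos θ)/2: cos θ = 1 − 2×0.18 = 0.640; arccos → 50.2°.
The Moon is waxing (0°–180°), so θ = 50.2° directly.

50°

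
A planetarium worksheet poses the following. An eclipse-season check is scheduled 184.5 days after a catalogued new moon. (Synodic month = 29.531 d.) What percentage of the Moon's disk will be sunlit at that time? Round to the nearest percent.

184.5/29.531 = 6.248 lunations, so 6 complete cycles and 7.31 d into the next.
Elongation θ = 360° × 7.31/29.531 ≈ 89.2°.
With cos θ = 0.015, the lit fraction is (1 − 0.015)/2 ≈ 0.493, so 49%.

49%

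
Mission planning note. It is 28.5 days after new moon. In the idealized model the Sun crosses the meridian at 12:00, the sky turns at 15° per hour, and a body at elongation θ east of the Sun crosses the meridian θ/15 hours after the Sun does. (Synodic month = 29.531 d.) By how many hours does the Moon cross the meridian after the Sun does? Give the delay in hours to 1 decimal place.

Elongation θ = 360° × 28.5/29.531 ≈ 347.4°.
The Moon trails the Sun by θ/15 = 347.4/15 ≈ 23.16 hours.
So the Moon crosses the meridian 23.16 h after the Sun.

23.2 h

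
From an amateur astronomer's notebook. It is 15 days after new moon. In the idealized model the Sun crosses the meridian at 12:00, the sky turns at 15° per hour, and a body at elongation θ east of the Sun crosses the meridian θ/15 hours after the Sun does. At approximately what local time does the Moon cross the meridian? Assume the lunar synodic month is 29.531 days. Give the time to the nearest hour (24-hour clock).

Phase angle: θ = 360°·(15 d)/(29.531 d) = 182.9°.
The Moon trails the Sun by θ/15 = 182.9/15 ≈ 12.19 hours.
12:00 + 12.19 h ≈ 00:11 → 00:00 to the nearest hour.

00:00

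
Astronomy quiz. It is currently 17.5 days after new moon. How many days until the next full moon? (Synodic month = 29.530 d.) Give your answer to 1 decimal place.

26.8 days

Full moon occurs at elongation 180°, i.e. at age 29.530 × 180/360 = 14.765 d.
This lunation's full moon (14.765 d) has passed, so add one period: 44.295 − 17.5 = 26.795 days.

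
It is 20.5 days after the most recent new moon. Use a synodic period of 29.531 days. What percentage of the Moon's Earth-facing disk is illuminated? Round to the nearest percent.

Elongation θ = 360° × 20.5/29.531 ≈ 249.9°.
With cos θ = (-0.344), the lit fraction is (1 − (-0.344))/2 ≈ 0.672, so 67%.

67%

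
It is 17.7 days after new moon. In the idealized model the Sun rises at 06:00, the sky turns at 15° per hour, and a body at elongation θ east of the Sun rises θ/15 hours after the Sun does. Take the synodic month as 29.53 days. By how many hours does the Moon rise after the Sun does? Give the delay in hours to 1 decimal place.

The Moon has covered 17.7/29.53 of its cycle, so θ ≈ 360° × 17.7/29.53 = 215.8°.
At 15° of sky rotation per hour, 215.8° corresponds to a 14.39 h lag.
So the Moon rises 14.39 h after the Sun.

14.4 h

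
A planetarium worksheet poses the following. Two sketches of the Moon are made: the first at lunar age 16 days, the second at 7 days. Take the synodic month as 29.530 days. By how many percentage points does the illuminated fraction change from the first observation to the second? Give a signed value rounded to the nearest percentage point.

θ₁ = 360° × 16/29.530 = 195.1°, f₁ = (1 − cos θ₁)/2 = 0.983.
θ₂ = 360° × 7/29.530 = 85.3°, f₂ = (1 − cos θ₂)/2 = 0.459.
Change = f₂ − f₁ = -0.523 → -52 percentage points.

-52 percentage points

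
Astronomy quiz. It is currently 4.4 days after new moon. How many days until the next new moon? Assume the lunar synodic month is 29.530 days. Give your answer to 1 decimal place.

25.1 days

The next new moon completes the synodic month: 29.530 − 4.4 = 25.130 days.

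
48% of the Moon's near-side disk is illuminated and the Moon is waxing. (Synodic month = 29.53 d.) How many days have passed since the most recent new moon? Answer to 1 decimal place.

From f = (1 − cos θ)/2: cos θ = 1 − 2×0.48 = 0.040; arccos → 87.7°.
Waxing ⇒ before full, so θ = 87.7°.
That fraction of the synodic month is 87.7/360 × 29.53 d ≈ 7.19 d.

7.2 days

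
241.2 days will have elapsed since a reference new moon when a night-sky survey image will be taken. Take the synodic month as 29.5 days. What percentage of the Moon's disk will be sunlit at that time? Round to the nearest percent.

28%

241.2 d spans 8 complete synodic months (8 × 29.5 = 236.00 d) plus 5.20 d.
The Moon has covered 5.20/29.5 of its cycle, so θ ≈ 360° × 5.20/29.5 = 63.5°.
cos 63.5° = 0.447, so f = (1 − 0.447)/2 = 0.277, so 28%.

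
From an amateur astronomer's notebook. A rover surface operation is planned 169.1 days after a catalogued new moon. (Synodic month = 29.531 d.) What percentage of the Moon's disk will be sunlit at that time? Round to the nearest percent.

57%

Reduce mod P: 169.1 − 5×29.531 = 21.44 d into the current lunation.
Phase angle: θ = 360°·(21.44 d)/(29.531 d) = 261.4°.
With cos θ = (-0.149), the lit fraction is (1 − (-0.149))/2 ≈ 0.575, so 57%.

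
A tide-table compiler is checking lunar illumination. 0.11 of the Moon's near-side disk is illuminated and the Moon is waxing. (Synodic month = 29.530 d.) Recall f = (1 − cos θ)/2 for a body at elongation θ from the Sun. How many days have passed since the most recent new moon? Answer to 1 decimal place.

Invert f = (1 − cos θ)/2 to get cos θ = 1 − 2(0.11) = 0.780, hence θ₀ = arccos 0.780 = 38.7°.
Waxing ⇒ before full, so θ = 38.7°.
Age = 29.530 × 38.7°/360° ≈ 3.18 days.

3.2 days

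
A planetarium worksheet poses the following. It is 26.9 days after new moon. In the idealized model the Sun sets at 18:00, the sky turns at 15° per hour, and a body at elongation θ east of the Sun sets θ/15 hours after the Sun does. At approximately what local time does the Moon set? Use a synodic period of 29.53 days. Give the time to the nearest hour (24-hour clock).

Elongation θ = 360° × 26.9/29.53 ≈ 327.9°.
Delay after the Sun = 327.9° / (15°/h) ≈ 21.86 h.
18:00 + 21.86 h ≈ 15:52 → 16:00 to the nearest hour.

16:00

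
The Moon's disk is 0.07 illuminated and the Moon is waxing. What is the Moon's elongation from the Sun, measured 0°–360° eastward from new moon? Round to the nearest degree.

Invert f = (1 − cos θ)/2 to get cos θ = 1 − 2(0.07) = 0.860, hence θ₀ = arccos 0.860 = 30.7°.
Before full moon the principal value applies: θ = 30.7°.

31°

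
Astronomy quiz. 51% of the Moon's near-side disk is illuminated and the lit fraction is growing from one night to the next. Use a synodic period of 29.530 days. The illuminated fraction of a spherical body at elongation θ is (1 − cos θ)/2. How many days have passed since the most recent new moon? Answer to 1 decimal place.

cos θ = 1 − 2f = -0.020, giving a principal value of 91.1°.
The Moon is waxing (0°–180°), so θ = 91.1° directly.
At 360°/29.530 d per day, 91.1° corresponds to 7.48 days.

7.5 days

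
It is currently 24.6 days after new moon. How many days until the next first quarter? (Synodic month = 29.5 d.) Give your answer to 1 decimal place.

First quarter occurs at elongation 90°, i.e. at age 29.5 × 90/360 = 7.375 d.
This lunation's first quarter (7.375 d) has passed, so add one period: 36.875 − 24.6 = 12.275 days.

12.3 days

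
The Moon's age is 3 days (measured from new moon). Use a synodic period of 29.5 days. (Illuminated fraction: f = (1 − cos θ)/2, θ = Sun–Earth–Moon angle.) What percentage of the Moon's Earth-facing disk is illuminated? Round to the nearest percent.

10%

The Moon has covered 3/29.5 of its cycle, so θ ≈ 360° × 3/29.5 = 36.6°.
cos 36.6° = 0.803, so f = (1 − 0.803)/2 = 0.099, so 10%.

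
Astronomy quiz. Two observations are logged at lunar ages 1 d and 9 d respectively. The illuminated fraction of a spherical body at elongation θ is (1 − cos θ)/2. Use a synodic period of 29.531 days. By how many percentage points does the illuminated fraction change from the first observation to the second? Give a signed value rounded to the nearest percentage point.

First observation: θ = 360°·1/29.531 = 12.2°, so f = 0.011.
Second observation: θ = 109.7°, f = 0.669.
Δf = 0.669 − 0.011 = +0.657, i.e. +66 pp.

+66 percentage points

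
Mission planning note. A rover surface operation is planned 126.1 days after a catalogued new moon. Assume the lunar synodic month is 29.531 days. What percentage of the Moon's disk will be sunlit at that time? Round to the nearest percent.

56%

126.1/29.531 = 4.270 lunations, so 4 complete cycles and 7.98 d into the next.
Elongation θ = 360° × 7.98/29.531 ≈ 97.2°.
With cos θ = (-0.126), the lit fraction is (1 − (-0.126))/2 ≈ 0.563, so 56%.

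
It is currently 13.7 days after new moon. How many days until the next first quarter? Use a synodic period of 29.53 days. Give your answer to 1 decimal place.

23.2 days

First quarter is 0.25 of the way through the cycle: age 0.25 × 29.53 = 7.383 d.
Already past this cycle's first quarter; the next is at 7.383 + 29.53 = 36.913 d, so 36.913 − 13.7 = 23.213 days.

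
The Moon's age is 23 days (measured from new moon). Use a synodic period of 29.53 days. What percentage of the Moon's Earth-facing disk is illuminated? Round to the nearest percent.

The Moon has covered 23/29.53 of its cycle, so θ ≈ 360° × 23/29.53 = 280.4°.
cos 280.4° = 0.180, so f = (1 − 0.180)/2 = 0.410, so 41%.

41%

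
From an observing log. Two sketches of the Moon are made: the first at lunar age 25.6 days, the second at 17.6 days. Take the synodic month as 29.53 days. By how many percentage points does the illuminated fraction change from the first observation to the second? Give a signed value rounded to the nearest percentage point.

+75 pp

θ₁ = 360° × 25.6/29.53 = 312.1°, f₁ = (1 − cos θ₁)/2 = 0.165.
θ₂ = 360° × 17.6/29.53 = 214.6°, f₂ = (1 − cos θ₂)/2 = 0.912.
Change = f₂ − f₁ = +0.747 → +75 percentage points.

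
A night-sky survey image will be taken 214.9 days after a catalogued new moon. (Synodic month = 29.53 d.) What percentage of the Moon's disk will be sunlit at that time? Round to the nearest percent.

214.9/29.53 = 7.277 lunations, so 7 complete cycles and 8.19 d into the next.
The Moon has covered 8.19/29.53 of its cycle, so θ ≈ 360° × 8.19/29.53 = 99.8°.
cos 99.8° = (-0.171), so f = (1 − (-0.171))/2 = 0.585, so 59%.

59%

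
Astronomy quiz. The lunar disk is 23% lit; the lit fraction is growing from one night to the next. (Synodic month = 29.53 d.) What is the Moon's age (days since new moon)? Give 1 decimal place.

4.7 days

cos θ = 1 − 2f = 0.540, giving a principal value of 57.3°.
The Moon is waxing (0°–180°), so θ = 57.3° directly.
At 360°/29.53 d per day, 57.3° corresponds to 4.70 days.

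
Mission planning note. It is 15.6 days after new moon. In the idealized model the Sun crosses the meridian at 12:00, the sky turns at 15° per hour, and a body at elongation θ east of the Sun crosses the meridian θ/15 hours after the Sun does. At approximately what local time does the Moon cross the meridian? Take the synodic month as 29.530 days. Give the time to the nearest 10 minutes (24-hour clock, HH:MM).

00:40

Phase angle: θ = 360°·(15.6 d)/(29.530 d) = 190.2°.
At 15° of sky rotation per hour, 190.2° corresponds to a 12.68 h lag.
12:00 + 12.679 h ≈ 00:41 → 00:40 to the nearest ten minutes.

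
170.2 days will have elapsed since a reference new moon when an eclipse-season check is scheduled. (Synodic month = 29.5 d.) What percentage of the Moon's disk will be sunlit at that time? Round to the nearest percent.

170.2 d spans 5 complete synodic months (5 × 29.5 = 147.50 d) plus 22.70 d.
The Moon has covered 22.70/29.5 of its cycle, so θ ≈ 360° × 22.70/29.5 = 277.0°.
Illuminated fraction = (1 − cos 277.0°)/2 = (1 − 0.122)/2 ≈ 0.439, so 44%.

44%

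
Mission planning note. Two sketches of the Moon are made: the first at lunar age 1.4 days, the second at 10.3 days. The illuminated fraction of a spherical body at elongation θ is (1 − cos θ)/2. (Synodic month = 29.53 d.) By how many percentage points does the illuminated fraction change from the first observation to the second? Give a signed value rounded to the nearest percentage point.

+77 pp

θ₁ = 360° × 1.4/29.53 = 17.1°, f₁ = (1 − cos θ₁)/2 = 0.022.
θ₂ = 360° × 10.3/29.53 = 125.6°, f₂ = (1 − cos θ₂)/2 = 0.791.
Change = f₂ − f₁ = +0.769 → +77 percentage points.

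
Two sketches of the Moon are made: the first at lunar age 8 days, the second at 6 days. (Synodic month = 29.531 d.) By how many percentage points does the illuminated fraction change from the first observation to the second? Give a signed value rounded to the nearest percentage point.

-21 pp

θ₁ = 360° × 8/29.531 = 97.5°, f₁ = (1 − cos θ₁)/2 = 0.565.
θ₂ = 360° × 6/29.531 = 73.1°, f₂ = (1 − cos θ₂)/2 = 0.355.
Change = f₂ − f₁ = -0.210 → -21 percentage points.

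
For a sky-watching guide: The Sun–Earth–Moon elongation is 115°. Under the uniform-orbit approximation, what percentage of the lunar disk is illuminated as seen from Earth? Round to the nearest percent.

71%

cos 115° = (-0.423), so f = (1 − (-0.423))/2 = 0.711, i.e. 71%.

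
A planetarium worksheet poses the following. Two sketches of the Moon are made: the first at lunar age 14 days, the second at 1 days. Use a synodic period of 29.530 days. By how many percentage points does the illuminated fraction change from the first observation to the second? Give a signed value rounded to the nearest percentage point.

-98 pp

θ₁ = 360° × 14/29.530 = 170.7°, f₁ = (1 − cos θ₁)/2 = 0.993.
θ₂ = 360° × 1/29.530 = 12.2°, f₂ = (1 − cos θ₂)/2 = 0.011.
Change = f₂ − f₁ = -0.982 → -98 percentage points.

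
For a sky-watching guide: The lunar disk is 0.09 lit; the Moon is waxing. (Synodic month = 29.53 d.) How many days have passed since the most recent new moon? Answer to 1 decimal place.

From f = (1 − cos θ)/2: cos θ = 1 − 2×0.09 = 0.820; arccos → 34.9°.
Before full moon the principal value applies: θ = 34.9°.
At 360°/29.53 d per day, 34.9° corresponds to 2.86 days.

2.9 days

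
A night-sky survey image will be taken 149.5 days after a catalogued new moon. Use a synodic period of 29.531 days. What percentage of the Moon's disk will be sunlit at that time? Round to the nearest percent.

4%

149.5 d spans 5 complete synodic months (5 × 29.531 = 147.66 d) plus 1.84 d.
Phase angle: θ = 360°·(1.84 d)/(29.531 d) = 22.5°.
With cos θ = 0.924, the lit fraction is (1 − 0.924)/2 ≈ 0.038, so 4%.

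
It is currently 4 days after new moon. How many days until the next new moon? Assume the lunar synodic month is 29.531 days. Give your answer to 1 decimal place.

One full lunation from the last new moon is 29.531 d; remaining = 29.531 − 4 = 25.531 d.

25.5 days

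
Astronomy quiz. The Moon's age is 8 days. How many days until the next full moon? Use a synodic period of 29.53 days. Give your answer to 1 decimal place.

Full moon is 0.5 of the way through the cycle: age 0.5 × 29.53 = 14.765 d.
So 6.765 days remain (14.765 − 8).

6.8 days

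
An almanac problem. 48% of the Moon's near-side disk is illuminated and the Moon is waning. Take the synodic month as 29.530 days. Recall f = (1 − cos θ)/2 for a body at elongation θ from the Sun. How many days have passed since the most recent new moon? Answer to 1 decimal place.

From f = (1 − cos θ)/2: cos θ = 1 − 2×0.48 = 0.040; arccos → 87.7°.
Since the Moon is past full (waning), take the reflex angle: θ = 360° − 87.7° = 272.3°.
Age = 29.530 × 272.3°/360° ≈ 22.34 days.

22.3 days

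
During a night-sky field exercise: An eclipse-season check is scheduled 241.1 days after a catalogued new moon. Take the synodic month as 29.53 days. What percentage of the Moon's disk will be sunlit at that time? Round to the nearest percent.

24%

241.1/29.53 = 8.165 lunations, so 8 complete cycles and 4.86 d into the next.
The Moon has covered 4.86/29.53 of its cycle, so θ ≈ 360° × 4.86/29.53 = 59.2°.
With cos θ = 0.511, the lit fraction is (1 − 0.511)/2 ≈ 0.244, so 24%.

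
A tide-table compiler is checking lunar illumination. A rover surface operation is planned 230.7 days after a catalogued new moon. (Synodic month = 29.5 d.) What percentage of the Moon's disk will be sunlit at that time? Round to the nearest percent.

29%

230.7 d spans 7 complete synodic months (7 × 29.5 = 206.50 d) plus 24.20 d.
Phase angle: θ = 360°·(24.20 d)/(29.5 d) = 295.3°.
cos 295.3° = 0.428, so f = (1 − 0.428)/2 = 0.286, so 29%.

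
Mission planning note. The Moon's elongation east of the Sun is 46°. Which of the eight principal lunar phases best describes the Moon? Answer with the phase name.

46° lies in the waxing crescent sector of the 8-phase cycle.

waxing crescent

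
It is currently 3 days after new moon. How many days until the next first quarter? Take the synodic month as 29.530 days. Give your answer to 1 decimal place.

4.4 days

First quarter occurs at elongation 90°, i.e. at age 29.530 × 90/360 = 7.383 d.
That is 7.383 − 3 = 4.383 days ahead.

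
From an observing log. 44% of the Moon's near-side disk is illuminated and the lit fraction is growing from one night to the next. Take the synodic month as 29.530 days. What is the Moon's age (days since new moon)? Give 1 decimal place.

cos θ = 1 − 2f = 0.120, giving a principal value of 83.1°.
The Moon is waxing (0°–180°), so θ = 83.1° directly.
That fraction of the synodic month is 83.1/360 × 29.530 d ≈ 6.82 d.

6.8 days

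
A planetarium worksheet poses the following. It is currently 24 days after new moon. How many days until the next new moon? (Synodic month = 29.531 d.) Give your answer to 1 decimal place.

The next new moon completes the synodic month: 29.531 − 24 = 5.531 days.

5.5 days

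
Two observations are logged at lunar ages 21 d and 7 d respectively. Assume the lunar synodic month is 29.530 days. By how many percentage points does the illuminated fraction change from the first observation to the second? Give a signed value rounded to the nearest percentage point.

-16 percentage points

First observation: θ = 360°·21/29.530 = 256.0°, so f = 0.621.
Second observation: θ = 85.3°, f = 0.459.
Δf = 0.459 − 0.621 = -0.162, i.e. -16 pp.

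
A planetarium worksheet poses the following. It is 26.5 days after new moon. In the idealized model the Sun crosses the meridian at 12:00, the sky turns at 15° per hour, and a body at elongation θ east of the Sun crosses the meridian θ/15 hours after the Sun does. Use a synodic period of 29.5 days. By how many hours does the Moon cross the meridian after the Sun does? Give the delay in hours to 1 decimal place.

The Moon has covered 26.5/29.5 of its cycle, so θ ≈ 360° × 26.5/29.5 = 323.4°.
The Moon trails the Sun by θ/15 = 323.4/15 ≈ 21.56 hours.
So the Moon crosses the meridian 21.56 h after the Sun.

21.6 h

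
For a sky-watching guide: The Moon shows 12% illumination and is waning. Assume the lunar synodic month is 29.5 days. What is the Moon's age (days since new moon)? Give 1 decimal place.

26.2 days

From f = (1 − cos θ)/2: cos θ = 1 − 2×0.12 = 0.760; arccos → 40.5°.
Waning ⇒ past full, so θ = 360° − 40.5° = 319.5°.
That fraction of the synodic month is 319.5/360 × 29.5 d ≈ 26.18 d.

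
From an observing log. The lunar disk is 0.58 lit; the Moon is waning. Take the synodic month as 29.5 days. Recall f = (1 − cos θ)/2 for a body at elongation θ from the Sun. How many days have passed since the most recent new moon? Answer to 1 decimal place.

From f = (1 − cos θ)/2: cos θ = 1 − 2×0.58 = -0.160; arccos → 99.2°.
Since the Moon is past full (waning), take the reflex angle: θ = 360° − 99.2° = 260.8°.
At 360°/29.5 d per day, 260.8° corresponds to 21.37 days.

21.4 days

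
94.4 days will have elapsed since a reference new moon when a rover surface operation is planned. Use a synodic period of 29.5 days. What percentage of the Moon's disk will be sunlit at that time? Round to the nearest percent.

94.4/29.5 = 3.200 lunations, so 3 complete cycles and 5.90 d into the next.
Elongation θ = 360° × 5.90/29.5 ≈ 72.0°.
Illuminated fraction = (1 − cos 72.0°)/2 = (1 − 0.309)/2 ≈ 0.345, so 35%.

35%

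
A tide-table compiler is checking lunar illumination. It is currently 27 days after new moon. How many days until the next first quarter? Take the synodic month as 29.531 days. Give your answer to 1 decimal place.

9.9 days

First quarter is 0.25 of the way through the cycle: age 0.25 × 29.531 = 7.383 d.
Already past this cycle's first quarter; the next is at 7.383 + 29.531 = 36.914 d, so 36.914 − 27 = 9.914 days.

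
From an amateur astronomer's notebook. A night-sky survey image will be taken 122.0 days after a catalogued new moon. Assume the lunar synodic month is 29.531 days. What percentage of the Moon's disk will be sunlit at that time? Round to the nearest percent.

122.0 d spans 4 complete synodic months (4 × 29.531 = 118.12 d) plus 3.88 d.
Phase angle: θ = 360°·(3.88 d)/(29.531 d) = 47.3°.
With cos θ = 0.679, the lit fraction is (1 − 0.679)/2 ≈ 0.161, so 16%.

16%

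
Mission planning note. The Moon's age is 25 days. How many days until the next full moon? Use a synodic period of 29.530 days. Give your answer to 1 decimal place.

19.3 days

Full moon occurs at elongation 180°, i.e. at age 29.530 × 180/360 = 14.765 d.
Already past this cycle's full moon; the next is at 14.765 + 29.530 = 44.295 d, so 44.295 − 25 = 19.295 days.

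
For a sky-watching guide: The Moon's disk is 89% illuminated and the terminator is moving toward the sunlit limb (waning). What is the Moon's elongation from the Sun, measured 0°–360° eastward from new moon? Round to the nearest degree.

219°

Invert f = (1 − cos θ)/2 to get cos θ = 1 − 2(0.89) = -0.780, hence θ₀ = arccos -0.780 = 141.3°.
A waning Moon lies in 180°–360°, so θ = 360° − 141.3° = 218.7°.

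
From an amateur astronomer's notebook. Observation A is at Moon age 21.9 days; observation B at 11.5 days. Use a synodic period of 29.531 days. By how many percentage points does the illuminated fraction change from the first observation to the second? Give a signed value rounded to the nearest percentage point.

First observation: θ = 360°·21.9/29.531 = 267.0°, so f = 0.526.
Second observation: θ = 140.2°, f = 0.884.
Δf = 0.884 − 0.526 = +0.358, i.e. +36 pp.

+36 pp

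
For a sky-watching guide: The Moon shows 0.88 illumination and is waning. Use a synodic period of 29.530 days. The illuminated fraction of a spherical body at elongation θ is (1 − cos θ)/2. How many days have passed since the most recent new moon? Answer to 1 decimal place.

cos θ = 1 − 2f = -0.760, giving a principal value of 139.5°.
A waning Moon lies in 180°–360°, so θ = 360° − 139.5° = 220.5°.
At 360°/29.530 d per day, 220.5° corresponds to 18.09 days.

18.1 days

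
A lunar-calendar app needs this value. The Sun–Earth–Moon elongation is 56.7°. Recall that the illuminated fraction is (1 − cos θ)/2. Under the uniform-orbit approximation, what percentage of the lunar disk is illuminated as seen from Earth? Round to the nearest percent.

f = (1 − cos 56.7°)/2 = (1 − 0.549)/2 ≈ 0.225, i.e. 23%.

23%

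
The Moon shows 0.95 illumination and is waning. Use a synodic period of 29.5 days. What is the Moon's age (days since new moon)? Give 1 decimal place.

16.9 days

Invert f = (1 − cos θ)/2 to get cos θ = 1 − 2(0.95) = -0.900, hence θ₀ = arccos -0.900 = 154.2°.
Waning ⇒ past full, so θ = 360° − 154.2° = 205.8°.
Age = 29.5 × 205.8°/360° ≈ 16.87 days.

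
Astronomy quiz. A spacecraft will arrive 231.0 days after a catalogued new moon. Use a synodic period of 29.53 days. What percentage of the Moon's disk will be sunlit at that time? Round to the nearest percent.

28%

Reduce mod P: 231.0 − 7×29.53 = 24.29 d into the current lunation.
Elongation θ = 360° × 24.29/29.53 ≈ 296.1°.
With cos θ = 0.440, the lit fraction is (1 − 0.440)/2 ≈ 0.280, so 28%.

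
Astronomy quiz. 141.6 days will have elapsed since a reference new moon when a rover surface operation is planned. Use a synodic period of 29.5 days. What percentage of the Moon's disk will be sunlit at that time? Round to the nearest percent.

35%

141.6 d spans 4 complete synodic months (4 × 29.5 = 118.00 d) plus 23.60 d.
Elongation θ = 360° × 23.60/29.5 ≈ 288.0°.
With cos θ = 0.309, the lit fraction is (1 − 0.309)/2 ≈ 0.345, so 35%.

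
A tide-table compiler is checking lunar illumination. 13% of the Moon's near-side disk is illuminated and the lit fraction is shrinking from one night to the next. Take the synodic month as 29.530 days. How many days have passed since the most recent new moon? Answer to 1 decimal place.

26.1 days

From f = (1 − cos θ)/2: cos θ = 1 − 2×0.13 = 0.740; arccos → 42.3°.
Since the Moon is past full (waning), take the reflex angle: θ = 360° − 42.3° = 317.7°.
Age = 29.530 × 317.7°/360° ≈ 26.06 days.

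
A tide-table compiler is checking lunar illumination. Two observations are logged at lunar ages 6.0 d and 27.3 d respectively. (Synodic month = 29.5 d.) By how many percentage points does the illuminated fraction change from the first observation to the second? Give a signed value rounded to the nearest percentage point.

-30 percentage points

First observation: θ = 360°·6.0/29.5 = 73.2°, so f = 0.356.
Second observation: θ = 333.2°, f = 0.054.
Δf = 0.054 − 0.356 = -0.302, i.e. -30 pp.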